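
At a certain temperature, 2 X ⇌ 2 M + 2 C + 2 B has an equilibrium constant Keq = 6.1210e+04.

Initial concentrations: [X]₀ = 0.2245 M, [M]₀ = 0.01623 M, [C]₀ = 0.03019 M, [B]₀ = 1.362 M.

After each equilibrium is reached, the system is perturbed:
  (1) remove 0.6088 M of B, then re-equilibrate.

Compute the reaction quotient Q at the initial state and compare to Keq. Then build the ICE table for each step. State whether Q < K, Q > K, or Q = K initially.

Q₀ = 8.8366e-06 vs Keq = 6.1210e+04 ⇒ Q<K, forward
Step 1:
                  X         M         C         B
  Initial    0.2245   0.01623   0.03019     1.362
  Change    -0.2241    0.2241    0.2241    0.2241
  Equil   3.9182e-04    0.2403    0.2543     1.586
  solve Keq expr → x = 0.1121; check Q = 6.1210e+04
Then remove 0.6088 M of B.
Step 2:
                  X         M         C         B
  Initial 3.9182e-04    0.2403    0.2543    0.9773
  Change  -1.5006e-04 1.5006e-04 1.5006e-04 1.5006e-04
  Equil   2.4176e-04    0.2405    0.2544    0.9775
  solve Keq expr → x = 7.5032e-05; check Q = 6.1210e+04

Q₀ = 8.8366e-06; Q < K (proceeds forward)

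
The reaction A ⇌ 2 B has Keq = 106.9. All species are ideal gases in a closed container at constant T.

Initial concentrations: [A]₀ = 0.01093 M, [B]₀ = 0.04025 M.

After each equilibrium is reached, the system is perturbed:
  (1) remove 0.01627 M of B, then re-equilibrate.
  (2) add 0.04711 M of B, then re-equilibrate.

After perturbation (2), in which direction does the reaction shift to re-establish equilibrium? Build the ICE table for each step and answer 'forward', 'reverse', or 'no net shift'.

Q₀ = 0.1482 vs Keq = 106.9 ⇒ Q<K, forward
Step 1:
                    A           B
  I           0.01093     0.04025
  C          -0.01089     0.02179
  E        3.6003e-05     0.06204
  solve Keq expr → x = 0.01089; check Q = 106.9
Then remove 0.01627 M of B.
Step 2:
                    A           B
  I        3.6003e-05     0.04577
  C       -1.6380e-05  3.2760e-05
  E        1.9623e-05      0.0458
  solve Keq expr → x = 1.6380e-05; check Q = 106.9
Then add 0.04711 M of B.
Step 3:
                    A           B
  I        1.9623e-05     0.09291
  C        6.0917e-05 -1.2183e-04
  E        8.0541e-05     0.09279
  solve Keq expr → x = -6.0917e-05; check Q = 106.9

Direction: reverse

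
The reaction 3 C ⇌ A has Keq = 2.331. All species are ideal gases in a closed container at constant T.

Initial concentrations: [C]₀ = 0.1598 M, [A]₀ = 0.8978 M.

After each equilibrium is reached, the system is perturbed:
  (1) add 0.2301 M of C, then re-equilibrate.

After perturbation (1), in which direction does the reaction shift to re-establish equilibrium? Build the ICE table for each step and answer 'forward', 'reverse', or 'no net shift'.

Q₀ = 220 vs Keq = 2.331 ⇒ Q>K, reverse
Step 1:
                   C          A
  init        0.1598     0.8978
  Δ           0.5178    -0.1726
  eq          0.6776     0.7252
  solve Keq expr → x = -0.1726; check Q = 2.331
Then add 0.2301 M of C.
Step 2:
                   C          A
  init        0.9077     0.7252
  Δ          -0.2091    0.06969
  eq          0.6986     0.7949
  solve Keq expr → x = 0.06969; check Q = 2.331

Direction: forward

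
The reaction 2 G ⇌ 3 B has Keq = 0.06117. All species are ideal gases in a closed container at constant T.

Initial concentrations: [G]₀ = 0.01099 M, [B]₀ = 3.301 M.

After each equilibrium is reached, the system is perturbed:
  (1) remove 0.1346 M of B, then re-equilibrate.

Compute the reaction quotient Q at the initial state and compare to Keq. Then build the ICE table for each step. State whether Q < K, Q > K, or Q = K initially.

Q₀ = 2.9781e+05; Q > K (proceeds reverse)

Q₀ = 2.9781e+05 vs Keq = 0.06117 ⇒ Q>K, reverse
Step 1:
                   G          B
  I          0.01099      3.301
  C            1.809     -2.714
  E             1.82     0.5874
  solve Keq expr → x = -0.9045; check Q = 0.06117
Then remove 0.1346 M of B.
Step 2:
                   G          B
  I             1.82     0.4528
  C         -0.07841     0.1176
  E            1.742     0.5704
  solve Keq expr → x = 0.0392; check Q = 0.06117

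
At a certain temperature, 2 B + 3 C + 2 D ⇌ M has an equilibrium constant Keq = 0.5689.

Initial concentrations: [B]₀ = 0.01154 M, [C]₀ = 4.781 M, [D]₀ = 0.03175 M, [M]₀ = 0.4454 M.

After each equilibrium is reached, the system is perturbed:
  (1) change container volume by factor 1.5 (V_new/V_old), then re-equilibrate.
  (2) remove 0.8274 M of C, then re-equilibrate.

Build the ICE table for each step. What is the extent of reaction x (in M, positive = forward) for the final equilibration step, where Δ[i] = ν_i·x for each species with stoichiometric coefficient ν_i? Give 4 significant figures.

Q₀ = 3.0360e+04 vs Keq = 0.5689 ⇒ Q>K, reverse
Step 1:
                  B         C         D         M
  I         0.01154     4.781   0.03175    0.4454
  C          0.2342    0.3513    0.2342   -0.1171
  E          0.2457     5.132    0.2659    0.3283
  solve Keq expr → x = -0.1171; check Q = 0.5689
Then change container volume by factor 1.5 (V_new/V_old).
Step 2:
                  B         C         D         M
  I          0.1638     3.422    0.1773    0.2189
  C          0.1105    0.1657    0.1105  -0.05525
  E          0.2743     3.587    0.2878    0.1636
  solve Keq expr → x = -0.05525; check Q = 0.5689
Then remove 0.8274 M of C.
Step 3:
                  B         C         D         M
  I          0.2743      2.76    0.2878    0.1636
  C         0.04338   0.06507   0.04338  -0.02169
  E          0.3177     2.825    0.3312    0.1419
  solve Keq expr → x = -0.02169; check Q = 0.5689

x = -0.02169 M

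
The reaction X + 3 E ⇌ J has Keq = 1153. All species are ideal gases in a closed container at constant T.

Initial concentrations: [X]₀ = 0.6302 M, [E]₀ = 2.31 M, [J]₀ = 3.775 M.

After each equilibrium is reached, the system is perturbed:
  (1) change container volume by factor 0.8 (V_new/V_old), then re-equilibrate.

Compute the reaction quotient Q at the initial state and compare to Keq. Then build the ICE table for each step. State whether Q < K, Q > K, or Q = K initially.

Q₀ = 0.486; Q < K (proceeds forward)

Q₀ = 0.486 vs Keq = 1153 ⇒ Q<K, forward
Step 1:
                  X         E         J
  init       0.6302      2.31     3.775
  Δ         -0.6011    -1.803    0.6011
  eq        0.02915    0.5068     4.376
  solve Keq expr → x = 0.6011; check Q = 1153
Then change container volume by factor 0.8 (V_new/V_old).
Step 2:
                  X         E         J
  init      0.03644    0.6336      5.47
  Δ         -0.0136   -0.0408    0.0136
  eq        0.02284    0.5928     5.484
  solve Keq expr → x = 0.0136; check Q = 1153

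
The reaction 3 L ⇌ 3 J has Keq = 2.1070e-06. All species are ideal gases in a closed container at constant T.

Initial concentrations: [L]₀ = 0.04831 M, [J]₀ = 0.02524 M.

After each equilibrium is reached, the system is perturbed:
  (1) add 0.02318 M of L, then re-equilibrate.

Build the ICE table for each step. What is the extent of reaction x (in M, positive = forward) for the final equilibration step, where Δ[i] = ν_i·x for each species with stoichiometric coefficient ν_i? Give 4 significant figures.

Q₀ = 0.1426 vs Keq = 2.1070e-06 ⇒ Q>K, reverse
Step 1:
                  L         J
  I         0.04831   0.02524
  C         0.02431  -0.02431
  E         0.07262 9.3098e-04
  solve Keq expr → x = -0.008103; check Q = 2.1070e-06
Then add 0.02318 M of L.
Step 2:
                  L         J
  I          0.0958 9.3098e-04
  C       -2.9341e-04 2.9341e-04
  E         0.09551  0.001224
  solve Keq expr → x = 9.7802e-05; check Q = 2.1070e-06

x = 9.7802e-05 M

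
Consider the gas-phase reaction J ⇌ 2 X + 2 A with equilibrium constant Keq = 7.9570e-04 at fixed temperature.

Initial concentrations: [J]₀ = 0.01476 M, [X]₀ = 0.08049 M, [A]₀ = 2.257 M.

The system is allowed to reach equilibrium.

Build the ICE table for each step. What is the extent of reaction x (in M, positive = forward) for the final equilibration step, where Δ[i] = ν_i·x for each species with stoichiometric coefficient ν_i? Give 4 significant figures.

Q₀ = 2.236 vs Keq = 7.9570e-04 ⇒ Q>K, reverse
Step 1:
                  J         X         A
  Initial   0.01476   0.08049     2.257
  Change    0.03875   -0.0775   -0.0775
  Equil     0.05351  0.002994      2.18
  solve Keq expr → x = -0.03875; check Q = 7.9570e-04

x = -0.03875 M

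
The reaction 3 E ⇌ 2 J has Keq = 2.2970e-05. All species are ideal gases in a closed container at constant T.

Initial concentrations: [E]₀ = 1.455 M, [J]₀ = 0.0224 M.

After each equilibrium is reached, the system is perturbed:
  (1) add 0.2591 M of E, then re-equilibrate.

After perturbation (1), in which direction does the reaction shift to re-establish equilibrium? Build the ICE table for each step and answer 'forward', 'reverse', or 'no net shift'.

Direction: forward

Q₀ = 1.6289e-04 vs Keq = 2.2970e-05 ⇒ Q>K, reverse
Step 1:
                    E           J
  I             1.455      0.0224
  C           0.02071    -0.01381
  E             1.476    0.008592
  solve Keq expr → x = -0.006904; check Q = 2.2970e-05
Then add 0.2591 M of E.
Step 2:
                    E           J
  I             1.735    0.008592
  C          -0.00349    0.002326
  E             1.731     0.01092
  solve Keq expr → x = 0.001163; check Q = 2.2970e-05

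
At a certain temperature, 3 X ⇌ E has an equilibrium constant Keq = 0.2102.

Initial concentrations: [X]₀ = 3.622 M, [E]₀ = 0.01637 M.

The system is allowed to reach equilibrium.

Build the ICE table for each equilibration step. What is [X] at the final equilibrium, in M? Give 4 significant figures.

Q₀ = 3.4451e-04 vs Keq = 0.2102 ⇒ Q<K, forward
Step 1:
                    X           E
  I             3.622     0.01637
  C            -2.114      0.7046
  E             1.508       0.721
  solve Keq expr → x = 0.7046; check Q = 0.2102

[X]_eq = 1.508 M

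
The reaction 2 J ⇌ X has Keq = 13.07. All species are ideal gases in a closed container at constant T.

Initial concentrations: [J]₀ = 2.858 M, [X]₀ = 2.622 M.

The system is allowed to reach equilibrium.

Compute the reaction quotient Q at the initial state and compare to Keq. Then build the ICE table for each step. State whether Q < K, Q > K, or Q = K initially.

Q₀ = 0.321; Q < K (proceeds forward)

Q₀ = 0.321 vs Keq = 13.07 ⇒ Q<K, forward
Step 1:
                  J         X
  Initial     2.858     2.622
  Change      -2.32      1.16
  Equil      0.5379     3.782
  solve Keq expr → x = 1.16; check Q = 13.07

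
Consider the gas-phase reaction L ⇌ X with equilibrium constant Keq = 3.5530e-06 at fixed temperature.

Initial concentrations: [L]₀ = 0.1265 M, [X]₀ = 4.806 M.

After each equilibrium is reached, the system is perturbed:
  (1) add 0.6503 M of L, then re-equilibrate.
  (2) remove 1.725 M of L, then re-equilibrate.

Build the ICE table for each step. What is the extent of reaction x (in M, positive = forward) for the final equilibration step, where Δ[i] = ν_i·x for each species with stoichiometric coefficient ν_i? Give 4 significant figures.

x = -6.1289e-06 M

Q₀ = 37.99 vs Keq = 3.5530e-06 ⇒ Q>K, reverse
Step 1:
                  L         X
  init       0.1265     4.806
  Δ           4.806    -4.806
  eq          4.932 1.7525e-05
  solve Keq expr → x = -4.806; check Q = 3.5530e-06
Then add 0.6503 M of L.
Step 2:
                  L         X
  init        5.583 1.7525e-05
  Δ       -2.3105e-06 2.3105e-06
  eq          5.583 1.9836e-05
  solve Keq expr → x = 2.3105e-06; check Q = 3.5530e-06
Then remove 1.725 M of L.
Step 3:
                  L         X
  init        3.858 1.9836e-05
  Δ       6.1289e-06 -6.1289e-06
  eq          3.858 1.3707e-05
  solve Keq expr → x = -6.1289e-06; check Q = 3.5530e-06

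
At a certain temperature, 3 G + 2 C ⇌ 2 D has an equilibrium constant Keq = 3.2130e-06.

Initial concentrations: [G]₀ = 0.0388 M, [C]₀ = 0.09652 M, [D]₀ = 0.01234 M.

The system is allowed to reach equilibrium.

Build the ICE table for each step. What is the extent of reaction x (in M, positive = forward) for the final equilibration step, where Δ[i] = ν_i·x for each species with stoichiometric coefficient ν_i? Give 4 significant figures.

Q₀ = 279.8 vs Keq = 3.2130e-06 ⇒ Q>K, reverse
Step 1:
                  G         C         D
  init       0.0388   0.09652   0.01234
  Δ         0.01851   0.01234  -0.01234
  eq        0.05731    0.1089 2.6768e-06
  solve Keq expr → x = -0.006169; check Q = 3.2130e-06

x = -0.006169 M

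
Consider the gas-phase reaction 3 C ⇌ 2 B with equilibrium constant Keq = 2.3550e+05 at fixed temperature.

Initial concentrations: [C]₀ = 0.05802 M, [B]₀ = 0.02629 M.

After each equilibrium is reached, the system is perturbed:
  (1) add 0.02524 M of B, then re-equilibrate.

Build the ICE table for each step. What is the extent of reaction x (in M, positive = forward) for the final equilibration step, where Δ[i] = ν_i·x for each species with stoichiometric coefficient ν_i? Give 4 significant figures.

Q₀ = 3.539 vs Keq = 2.3550e+05 ⇒ Q<K, forward
Step 1:
                    C           B
  I           0.05802     0.02629
  C          -0.05545     0.03697
  E          0.002571     0.06326
  solve Keq expr → x = 0.01848; check Q = 2.3550e+05
Then add 0.02524 M of B.
Step 2:
                    C           B
  I          0.002571      0.0885
  C        6.3470e-04 -4.2313e-04
  E          0.003206     0.08807
  solve Keq expr → x = -2.1157e-04; check Q = 2.3550e+05

x = -2.1157e-04 M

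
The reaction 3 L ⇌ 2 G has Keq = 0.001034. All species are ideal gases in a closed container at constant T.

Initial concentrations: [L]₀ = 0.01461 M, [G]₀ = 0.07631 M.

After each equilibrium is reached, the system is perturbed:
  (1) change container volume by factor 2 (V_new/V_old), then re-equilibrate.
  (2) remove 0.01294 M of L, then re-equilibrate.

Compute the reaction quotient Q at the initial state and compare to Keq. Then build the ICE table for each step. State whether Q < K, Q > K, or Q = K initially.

Q₀ = 1867 vs Keq = 0.001034 ⇒ Q>K, reverse
Step 1:
                   L          G
  init       0.01461    0.07631
  Δ           0.1123   -0.07486
  eq          0.1269   0.001454
  solve Keq expr → x = -0.03743; check Q = 0.001034
Then change container volume by factor 2 (V_new/V_old).
Step 2:
                   L          G
  init       0.06345 7.2677e-04
  Δ       3.1358e-04 -2.0905e-04
  eq         0.06376 5.1772e-04
  solve Keq expr → x = -1.0453e-04; check Q = 0.001034
Then remove 0.01294 M of L.
Step 3:
                   L          G
  init       0.05082 5.1772e-04
  Δ       2.2037e-04 -1.4691e-04
  eq         0.05104 3.7080e-04
  solve Keq expr → x = -7.3457e-05; check Q = 0.001034

Q₀ = 1867; Q > K (proceeds reverse)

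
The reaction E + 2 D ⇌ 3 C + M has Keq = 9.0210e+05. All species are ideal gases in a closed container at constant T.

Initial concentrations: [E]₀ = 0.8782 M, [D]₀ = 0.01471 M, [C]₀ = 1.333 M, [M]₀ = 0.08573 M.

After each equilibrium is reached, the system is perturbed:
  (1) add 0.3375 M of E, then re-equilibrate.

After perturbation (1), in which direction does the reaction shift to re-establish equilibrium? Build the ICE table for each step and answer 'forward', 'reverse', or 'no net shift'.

Direction: forward

Q₀ = 1069 vs Keq = 9.0210e+05 ⇒ Q<K, forward
Step 1:
                  E         D         C         M
  Initial    0.8782   0.01471     1.333   0.08573
  Change  -0.007084  -0.01417   0.02125  0.007084
  Equil      0.8711 5.4162e-04     1.354   0.09281
  solve Keq expr → x = 0.007084; check Q = 9.0210e+05
Then add 0.3375 M of E.
Step 2:
                  E         D         C         M
  Initial     1.209 5.4162e-04     1.354   0.09281
  Change  -4.0814e-05 -8.1627e-05 1.2244e-04 4.0814e-05
  Equil       1.209 4.5999e-04     1.354   0.09286
  solve Keq expr → x = 4.0814e-05; check Q = 9.0210e+05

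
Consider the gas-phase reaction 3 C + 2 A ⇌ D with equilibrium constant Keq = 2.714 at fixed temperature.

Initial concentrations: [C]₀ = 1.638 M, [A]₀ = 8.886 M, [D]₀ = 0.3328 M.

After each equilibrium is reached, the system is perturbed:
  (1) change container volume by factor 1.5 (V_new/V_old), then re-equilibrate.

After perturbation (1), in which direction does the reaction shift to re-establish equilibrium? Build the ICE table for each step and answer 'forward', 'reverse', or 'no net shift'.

Q₀ = 9.5902e-04 vs Keq = 2.714 ⇒ Q<K, forward
Step 1:
                   C          A          D
  I            1.638      8.886     0.3328
  C           -1.469    -0.9792     0.4896
  E           0.1692      7.907     0.8224
  solve Keq expr → x = 0.4896; check Q = 2.714
Then change container volume by factor 1.5 (V_new/V_old).
Step 2:
                   C          A          D
  I           0.1128      5.271     0.5483
  C          0.07662    0.05108   -0.02554
  E           0.1894      5.322     0.5227
  solve Keq expr → x = -0.02554; check Q = 2.714

Direction: reverse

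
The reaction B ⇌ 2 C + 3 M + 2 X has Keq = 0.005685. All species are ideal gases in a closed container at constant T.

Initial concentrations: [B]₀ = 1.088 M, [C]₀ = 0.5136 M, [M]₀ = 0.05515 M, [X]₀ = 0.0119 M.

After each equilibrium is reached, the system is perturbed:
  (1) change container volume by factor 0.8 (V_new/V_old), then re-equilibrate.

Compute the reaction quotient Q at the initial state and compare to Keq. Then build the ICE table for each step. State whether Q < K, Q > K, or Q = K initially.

Q₀ = 5.7591e-09 vs Keq = 0.005685 ⇒ Q<K, forward
Step 1:
                    B           C           M           X
  I             1.088      0.5136     0.05515      0.0119
  C           -0.1383      0.2766      0.4149      0.2766
  E            0.9497      0.7902      0.4701      0.2885
  solve Keq expr → x = 0.1383; check Q = 0.005685
Then change container volume by factor 0.8 (V_new/V_old).
Step 2:
                    B           C           M           X
  I             1.187      0.9878      0.5876      0.3606
  C            0.0387     -0.0774     -0.1161     -0.0774
  E             1.226      0.9104      0.4715      0.2832
  solve Keq expr → x = -0.0387; check Q = 0.005685

Q₀ = 5.7591e-09; Q < K (proceeds forward)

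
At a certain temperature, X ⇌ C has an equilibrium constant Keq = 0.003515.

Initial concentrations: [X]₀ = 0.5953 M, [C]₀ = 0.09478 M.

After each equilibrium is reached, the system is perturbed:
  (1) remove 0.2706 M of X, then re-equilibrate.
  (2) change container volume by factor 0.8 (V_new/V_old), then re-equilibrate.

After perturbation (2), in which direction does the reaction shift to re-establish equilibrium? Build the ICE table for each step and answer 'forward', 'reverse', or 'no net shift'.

Direction: no net shift

Q₀ = 0.1592 vs Keq = 0.003515 ⇒ Q>K, reverse
Step 1:
                   X          C
  Initial     0.5953    0.09478
  Change     0.09236   -0.09236
  Equil       0.6877   0.002417
  solve Keq expr → x = -0.09236; check Q = 0.003515
Then remove 0.2706 M of X.
Step 2:
                   X          C
  Initial     0.4171   0.002417
  Change  9.4783e-04 -9.4783e-04
  Equil        0.418   0.001469
  solve Keq expr → x = -9.4783e-04; check Q = 0.003515
Then change container volume by factor 0.8 (V_new/V_old).
Step 3:
                   X          C
  Initial     0.5225   0.001837
  Change           0          0
  Equil       0.5225   0.001837
  solve Keq expr → x = 0; check Q = 0.003515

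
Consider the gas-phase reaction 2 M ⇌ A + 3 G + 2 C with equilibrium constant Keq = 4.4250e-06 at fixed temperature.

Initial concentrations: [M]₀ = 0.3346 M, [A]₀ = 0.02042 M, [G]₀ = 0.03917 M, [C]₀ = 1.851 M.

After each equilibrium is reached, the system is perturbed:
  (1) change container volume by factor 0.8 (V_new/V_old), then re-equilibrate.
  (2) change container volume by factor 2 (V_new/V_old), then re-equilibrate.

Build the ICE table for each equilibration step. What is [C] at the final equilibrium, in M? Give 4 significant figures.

[C]_eq = 1.156 M

Q₀ = 3.7556e-05 vs Keq = 4.4250e-06 ⇒ Q>K, reverse
Step 1:
                   M          A          G          C
  I           0.3346    0.02042    0.03917      1.851
  C          0.01144  -0.005722   -0.01717   -0.01144
  E            0.346     0.0147      0.022       1.84
  solve Keq expr → x = -0.005722; check Q = 4.4250e-06
Then change container volume by factor 0.8 (V_new/V_old).
Step 2:
                   M          A          G          C
  I           0.4326    0.01837     0.0275      2.299
  C          0.00407  -0.002035  -0.006105   -0.00407
  E           0.4366    0.01634     0.0214      2.295
  solve Keq expr → x = -0.002035; check Q = 4.4250e-06
Then change container volume by factor 2 (V_new/V_old).
Step 3:
                   M          A          G          C
  I           0.2183   0.008169     0.0107      1.148
  C        -0.008117   0.004058    0.01217   0.008117
  E           0.2102    0.01223    0.02287      1.156
  solve Keq expr → x = 0.004058; check Q = 4.4250e-06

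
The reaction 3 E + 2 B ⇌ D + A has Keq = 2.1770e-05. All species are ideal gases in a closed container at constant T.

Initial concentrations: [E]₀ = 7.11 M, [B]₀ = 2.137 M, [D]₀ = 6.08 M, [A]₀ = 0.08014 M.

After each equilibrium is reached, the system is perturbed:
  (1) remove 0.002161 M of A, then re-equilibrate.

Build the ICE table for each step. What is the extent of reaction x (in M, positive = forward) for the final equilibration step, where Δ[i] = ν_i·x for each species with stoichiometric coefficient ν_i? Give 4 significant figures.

x = 0.002112 M

Q₀ = 2.9685e-04 vs Keq = 2.1770e-05 ⇒ Q>K, reverse
Step 1:
                    E           B           D           A
  Initial        7.11       2.137        6.08     0.08014
  Change       0.2181      0.1454    -0.07271    -0.07271
  Equil         7.328       2.282       6.007    0.007429
  solve Keq expr → x = -0.07271; check Q = 2.1770e-05
Then remove 0.002161 M of A.
Step 2:
                    E           B           D           A
  Initial       7.328       2.282       6.007    0.005268
  Change    -0.006335   -0.004224    0.002112    0.002112
  Equil         7.322       2.278       6.009     0.00738
  solve Keq expr → x = 0.002112; check Q = 2.1770e-05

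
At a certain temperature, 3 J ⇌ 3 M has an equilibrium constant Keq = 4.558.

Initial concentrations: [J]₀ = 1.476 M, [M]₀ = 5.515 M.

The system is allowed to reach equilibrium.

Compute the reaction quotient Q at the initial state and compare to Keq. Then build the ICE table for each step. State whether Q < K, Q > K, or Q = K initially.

Q₀ = 52.16; Q > K (proceeds reverse)

Q₀ = 52.16 vs Keq = 4.558 ⇒ Q>K, reverse
Step 1:
                    J           M
  init          1.476       5.515
  Δ             1.154      -1.154
  eq             2.63       4.361
  solve Keq expr → x = -0.3847; check Q = 4.558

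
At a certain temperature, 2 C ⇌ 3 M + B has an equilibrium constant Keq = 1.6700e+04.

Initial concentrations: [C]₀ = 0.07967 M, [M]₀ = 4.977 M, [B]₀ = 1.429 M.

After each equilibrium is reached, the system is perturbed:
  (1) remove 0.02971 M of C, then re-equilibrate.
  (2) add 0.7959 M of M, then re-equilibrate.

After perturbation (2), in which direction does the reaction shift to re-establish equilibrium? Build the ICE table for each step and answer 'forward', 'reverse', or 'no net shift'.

Direction: reverse

Q₀ = 2.7755e+04 vs Keq = 1.6700e+04 ⇒ Q>K, reverse
Step 1:
                  C         M         B
  Initial   0.07967     4.977     1.429
  Change    0.02165  -0.03247  -0.01082
  Equil      0.1013     4.945     1.418
  solve Keq expr → x = -0.01082; check Q = 1.6700e+04
Then remove 0.02971 M of C.
Step 2:
                  C         M         B
  Initial   0.07161     4.945     1.418
  Change    0.02793   -0.0419  -0.01397
  Equil     0.09954     4.903     1.404
  solve Keq expr → x = -0.01397; check Q = 1.6700e+04
Then add 0.7959 M of M.
Step 3:
                  C         M         B
  Initial   0.09954     5.699     1.404
  Change    0.02352  -0.03528  -0.01176
  Equil      0.1231     5.663     1.392
  solve Keq expr → x = -0.01176; check Q = 1.6700e+04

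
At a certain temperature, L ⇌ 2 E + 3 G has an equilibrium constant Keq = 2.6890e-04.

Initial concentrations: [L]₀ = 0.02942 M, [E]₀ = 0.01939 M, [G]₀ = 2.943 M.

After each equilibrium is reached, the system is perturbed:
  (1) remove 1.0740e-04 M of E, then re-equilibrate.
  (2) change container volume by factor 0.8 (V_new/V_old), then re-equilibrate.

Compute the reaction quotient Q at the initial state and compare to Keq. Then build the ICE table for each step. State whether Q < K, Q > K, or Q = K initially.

Q₀ = 0.3257 vs Keq = 2.6890e-04 ⇒ Q>K, reverse
Step 1:
                   L          E          G
  init       0.02942    0.01939      2.943
  Δ         0.009371   -0.01874   -0.02811
  eq         0.03879 6.4897e-04      2.915
  solve Keq expr → x = -0.009371; check Q = 2.6890e-04
Then remove 1.0740e-04 M of E.
Step 2:
                   L          E          G
  init       0.03879 5.4157e-04      2.915
  Δ       -5.3450e-05 1.0690e-04 1.6035e-04
  eq         0.03874 6.4847e-04      2.915
  solve Keq expr → x = 5.3450e-05; check Q = 2.6890e-04
Then change container volume by factor 0.8 (V_new/V_old).
Step 3:
                   L          E          G
  init       0.04842 8.1059e-04      3.644
  Δ       1.4547e-04 -2.9094e-04 -4.3641e-04
  eq         0.04857 5.1965e-04      3.643
  solve Keq expr → x = -1.4547e-04; check Q = 2.6890e-04

Q₀ = 0.3257; Q > K (proceeds reverse)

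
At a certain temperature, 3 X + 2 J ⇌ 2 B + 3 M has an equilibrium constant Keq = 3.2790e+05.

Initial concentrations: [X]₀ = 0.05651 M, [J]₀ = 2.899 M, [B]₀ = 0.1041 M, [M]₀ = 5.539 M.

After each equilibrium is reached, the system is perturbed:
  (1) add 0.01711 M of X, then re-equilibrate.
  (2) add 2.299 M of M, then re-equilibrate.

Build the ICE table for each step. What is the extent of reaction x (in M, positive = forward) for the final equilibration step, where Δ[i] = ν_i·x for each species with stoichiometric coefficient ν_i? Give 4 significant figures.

Q₀ = 1214 vs Keq = 3.2790e+05 ⇒ Q<K, forward
Step 1:
                    X           J           B           M
  init        0.05651       2.899      0.1041       5.539
  Δ          -0.04597    -0.03064     0.03064     0.04597
  eq          0.01054       2.868      0.1347       5.585
  solve Keq expr → x = 0.01532; check Q = 3.2790e+05
Then add 0.01711 M of X.
Step 2:
                    X           J           B           M
  init        0.02765       2.868      0.1347       5.585
  Δ          -0.01648    -0.01099     0.01099     0.01648
  eq          0.01117       2.857      0.1457       5.601
  solve Keq expr → x = 0.005494; check Q = 3.2790e+05
Then add 2.299 M of M.
Step 3:
                    X           J           B           M
  init        0.01117       2.857      0.1457         7.9
  Δ          0.004356    0.002904   -0.002904   -0.004356
  eq          0.01553        2.86      0.1428       7.896
  solve Keq expr → x = -0.001452; check Q = 3.2790e+05

x = -0.001452 M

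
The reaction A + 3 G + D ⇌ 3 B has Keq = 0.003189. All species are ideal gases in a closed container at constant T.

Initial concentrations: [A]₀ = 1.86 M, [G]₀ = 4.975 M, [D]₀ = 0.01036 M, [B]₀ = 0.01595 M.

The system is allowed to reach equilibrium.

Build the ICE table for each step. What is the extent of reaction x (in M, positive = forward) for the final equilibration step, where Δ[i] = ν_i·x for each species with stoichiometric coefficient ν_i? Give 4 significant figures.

x = 0.01022 M

Q₀ = 1.7101e-06 vs Keq = 0.003189 ⇒ Q<K, forward
Step 1:
                  A         G         D         B
  init         1.86     4.975   0.01036   0.01595
  Δ        -0.01022  -0.03065  -0.01022   0.03065
  eq           1.85     4.944 1.4196e-04    0.0466
  solve Keq expr → x = 0.01022; check Q = 0.003189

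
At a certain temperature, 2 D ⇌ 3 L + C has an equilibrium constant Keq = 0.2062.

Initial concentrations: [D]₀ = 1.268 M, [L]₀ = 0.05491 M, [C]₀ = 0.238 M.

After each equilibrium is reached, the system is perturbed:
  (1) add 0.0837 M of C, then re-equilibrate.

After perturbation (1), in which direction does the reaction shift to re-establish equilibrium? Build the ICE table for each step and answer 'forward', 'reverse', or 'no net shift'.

Direction: reverse

Q₀ = 2.4507e-05 vs Keq = 0.2062 ⇒ Q<K, forward
Step 1:
                   D          L          C
  I            1.268    0.05491      0.238
  C           -0.423     0.6344     0.2115
  E            0.845     0.6894     0.4495
  solve Keq expr → x = 0.2115; check Q = 0.2062
Then add 0.0837 M of C.
Step 2:
                   D          L          C
  I            0.845     0.6894     0.5332
  C          0.01718   -0.02577  -0.008589
  E           0.8622     0.6636     0.5246
  solve Keq expr → x = -0.008589; check Q = 0.2062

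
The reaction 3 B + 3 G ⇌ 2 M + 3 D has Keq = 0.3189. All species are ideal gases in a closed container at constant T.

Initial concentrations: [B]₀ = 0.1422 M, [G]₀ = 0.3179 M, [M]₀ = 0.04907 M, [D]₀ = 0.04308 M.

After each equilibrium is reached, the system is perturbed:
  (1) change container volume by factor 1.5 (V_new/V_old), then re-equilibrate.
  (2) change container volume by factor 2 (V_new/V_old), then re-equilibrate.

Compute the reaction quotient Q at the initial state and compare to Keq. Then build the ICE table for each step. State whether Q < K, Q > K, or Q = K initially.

Q₀ = 0.002084; Q < K (proceeds forward)

Q₀ = 0.002084 vs Keq = 0.3189 ⇒ Q<K, forward
Step 1:
                    B           G           M           D
  Initial      0.1422      0.3179     0.04907     0.04308
  Change     -0.04858    -0.04858     0.03239     0.04858
  Equil       0.09362      0.2693     0.08146     0.09166
  solve Keq expr → x = 0.01619; check Q = 0.3189
Then change container volume by factor 1.5 (V_new/V_old).
Step 2:
                    B           G           M           D
  Initial     0.06241      0.1795     0.05431     0.06111
  Change      0.00292     0.00292   -0.001947    -0.00292
  Equil       0.06533      0.1825     0.05236     0.05819
  solve Keq expr → x = -9.7332e-04; check Q = 0.3189
Then change container volume by factor 2 (V_new/V_old).
Step 3:
                    B           G           M           D
  Initial     0.03267     0.09123     0.02618     0.02909
  Change     0.002464    0.002464   -0.001643   -0.002464
  Equil       0.03513      0.0937     0.02454     0.02663
  solve Keq expr → x = -8.2128e-04; check Q = 0.3189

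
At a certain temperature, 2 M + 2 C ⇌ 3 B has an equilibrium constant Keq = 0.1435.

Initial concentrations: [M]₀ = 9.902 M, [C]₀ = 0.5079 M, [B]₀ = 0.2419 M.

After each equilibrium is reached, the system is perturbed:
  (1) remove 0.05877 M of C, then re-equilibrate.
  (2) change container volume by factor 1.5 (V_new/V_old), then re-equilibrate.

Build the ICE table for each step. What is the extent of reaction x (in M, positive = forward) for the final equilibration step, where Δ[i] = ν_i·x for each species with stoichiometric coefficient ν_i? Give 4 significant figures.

x = -0.007098 M

Q₀ = 5.5964e-04 vs Keq = 0.1435 ⇒ Q<K, forward
Step 1:
                   M          C          B
  init         9.902     0.5079     0.2419
  Δ          -0.3322    -0.3322     0.4983
  eq            9.57     0.1757     0.7402
  solve Keq expr → x = 0.1661; check Q = 0.1435
Then remove 0.05877 M of C.
Step 2:
                   M          C          B
  init          9.57     0.1169     0.7402
  Δ          0.03817    0.03817   -0.05725
  eq           9.608     0.1551      0.683
  solve Keq expr → x = -0.01908; check Q = 0.1435
Then change container volume by factor 1.5 (V_new/V_old).
Step 3:
                   M          C          B
  init         6.405     0.1034     0.4553
  Δ           0.0142     0.0142   -0.02129
  eq           6.419     0.1176      0.434
  solve Keq expr → x = -0.007098; check Q = 0.1435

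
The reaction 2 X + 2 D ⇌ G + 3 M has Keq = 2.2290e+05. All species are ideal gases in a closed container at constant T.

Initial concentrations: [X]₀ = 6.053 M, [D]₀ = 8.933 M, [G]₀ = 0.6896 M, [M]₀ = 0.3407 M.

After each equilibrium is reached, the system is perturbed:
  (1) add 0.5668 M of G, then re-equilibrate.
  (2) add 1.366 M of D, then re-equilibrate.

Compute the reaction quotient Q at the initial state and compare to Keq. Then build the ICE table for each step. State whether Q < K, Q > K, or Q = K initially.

Q₀ = 9.3278e-06; Q < K (proceeds forward)

Q₀ = 9.3278e-06 vs Keq = 2.2290e+05 ⇒ Q<K, forward
Step 1:
                  X         D         G         M
  I           6.053     8.933    0.6896    0.3407
  C          -6.013    -6.013     3.007      9.02
  E         0.03994      2.92     3.696      9.36
  solve Keq expr → x = 3.007; check Q = 2.2290e+05
Then add 0.5668 M of G.
Step 2:
                  X         D         G         M
  I         0.03994      2.92     4.263      9.36
  C        0.002874  0.002874 -0.001437 -0.004311
  E         0.04281     2.923     4.261     9.356
  solve Keq expr → x = -0.001437; check Q = 2.2290e+05
Then add 1.366 M of D.
Step 3:
                  X         D         G         M
  I         0.04281     4.289     4.261     9.356
  C        -0.01343  -0.01343  0.006713   0.02014
  E         0.02939     4.275     4.268     9.376
  solve Keq expr → x = 0.006713; check Q = 2.2290e+05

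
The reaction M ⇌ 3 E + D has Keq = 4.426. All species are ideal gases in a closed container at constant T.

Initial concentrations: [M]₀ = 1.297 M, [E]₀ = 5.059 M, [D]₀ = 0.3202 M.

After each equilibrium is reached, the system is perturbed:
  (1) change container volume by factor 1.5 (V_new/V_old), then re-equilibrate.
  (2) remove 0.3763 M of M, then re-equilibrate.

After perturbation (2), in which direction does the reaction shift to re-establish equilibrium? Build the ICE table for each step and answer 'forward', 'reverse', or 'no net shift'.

Direction: reverse

Q₀ = 31.97 vs Keq = 4.426 ⇒ Q>K, reverse
Step 1:
                  M         E         D
  init        1.297     5.059    0.3202
  Δ          0.2375   -0.7125   -0.2375
  eq          1.534     4.347   0.08271
  solve Keq expr → x = -0.2375; check Q = 4.426
Then change container volume by factor 1.5 (V_new/V_old).
Step 2:
                  M         E         D
  init        1.023     2.898   0.05514
  Δ        -0.07998    0.2399   0.07998
  eq          0.943     3.138    0.1351
  solve Keq expr → x = 0.07998; check Q = 4.426
Then remove 0.3763 M of M.
Step 3:
                  M         E         D
  init       0.5667     3.138    0.1351
  Δ         0.03821   -0.1146  -0.03821
  eq         0.6049     3.023   0.09691
  solve Keq expr → x = -0.03821; check Q = 4.426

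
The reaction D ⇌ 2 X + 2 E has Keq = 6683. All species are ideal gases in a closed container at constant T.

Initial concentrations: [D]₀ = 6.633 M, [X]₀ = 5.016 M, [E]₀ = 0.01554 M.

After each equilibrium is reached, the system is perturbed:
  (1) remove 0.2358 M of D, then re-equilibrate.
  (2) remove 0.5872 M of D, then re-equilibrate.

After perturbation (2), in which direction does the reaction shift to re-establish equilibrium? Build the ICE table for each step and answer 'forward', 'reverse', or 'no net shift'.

Direction: reverse

Q₀ = 9.1602e-04 vs Keq = 6683 ⇒ Q<K, forward
Step 1:
                  D         X         E
  Initial     6.633     5.016   0.01554
  Change     -4.405      8.81      8.81
  Equil       2.228     13.83     8.826
  solve Keq expr → x = 4.405; check Q = 6683
Then remove 0.2358 M of D.
Step 2:
                  D         X         E
  Initial     1.992     13.83     8.826
  Change    0.09021   -0.1804   -0.1804
  Equil       2.082     13.65     8.645
  solve Keq expr → x = -0.09021; check Q = 6683
Then remove 0.5872 M of D.
Step 3:
                  D         X         E
  Initial     1.495     13.65     8.645
  Change     0.2375   -0.4749   -0.4749
  Equil       1.733     13.17      8.17
  solve Keq expr → x = -0.2375; check Q = 6683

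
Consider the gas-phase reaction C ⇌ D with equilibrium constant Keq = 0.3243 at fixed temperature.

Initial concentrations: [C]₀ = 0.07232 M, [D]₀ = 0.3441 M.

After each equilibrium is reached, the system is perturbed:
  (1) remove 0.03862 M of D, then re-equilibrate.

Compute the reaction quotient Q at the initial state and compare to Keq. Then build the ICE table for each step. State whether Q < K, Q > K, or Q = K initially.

Q₀ = 4.758; Q > K (proceeds reverse)

Q₀ = 4.758 vs Keq = 0.3243 ⇒ Q>K, reverse
Step 1:
                    C           D
  Initial     0.07232      0.3441
  Change       0.2421     -0.2421
  Equil        0.3144       0.102
  solve Keq expr → x = -0.2421; check Q = 0.3243
Then remove 0.03862 M of D.
Step 2:
                    C           D
  Initial      0.3144     0.06335
  Change     -0.02916     0.02916
  Equil        0.2853     0.09252
  solve Keq expr → x = 0.02916; check Q = 0.3243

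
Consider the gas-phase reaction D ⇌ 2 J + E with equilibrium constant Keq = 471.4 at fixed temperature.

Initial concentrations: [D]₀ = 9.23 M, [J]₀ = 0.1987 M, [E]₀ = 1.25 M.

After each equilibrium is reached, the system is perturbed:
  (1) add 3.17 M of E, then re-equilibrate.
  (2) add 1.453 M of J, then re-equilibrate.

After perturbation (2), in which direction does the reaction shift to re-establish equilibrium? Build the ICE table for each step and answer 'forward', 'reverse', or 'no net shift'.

Direction: reverse

Q₀ = 0.005347 vs Keq = 471.4 ⇒ Q<K, forward
Step 1:
                  D         J         E
  I            9.23    0.1987      1.25
  C           -6.44     12.88      6.44
  E            2.79     13.08      7.69
  solve Keq expr → x = 6.44; check Q = 471.4
Then add 3.17 M of E.
Step 2:
                  D         J         E
  I            2.79     13.08     10.86
  C          0.4646   -0.9293   -0.4646
  E           3.255     12.15      10.4
  solve Keq expr → x = -0.4646; check Q = 471.4
Then add 1.453 M of J.
Step 3:
                  D         J         E
  I           3.255      13.6      10.4
  C          0.3266   -0.6531   -0.3266
  E           3.581     12.95     10.07
  solve Keq expr → x = -0.3266; check Q = 471.4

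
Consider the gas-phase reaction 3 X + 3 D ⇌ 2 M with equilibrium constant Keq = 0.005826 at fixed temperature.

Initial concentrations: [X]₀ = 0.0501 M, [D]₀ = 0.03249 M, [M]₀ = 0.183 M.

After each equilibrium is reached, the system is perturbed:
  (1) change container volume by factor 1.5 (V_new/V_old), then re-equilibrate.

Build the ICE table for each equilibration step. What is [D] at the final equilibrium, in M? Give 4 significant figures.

Q₀ = 7.7650e+06 vs Keq = 0.005826 ⇒ Q>K, reverse
Step 1:
                    X           D           M
  Initial      0.0501     0.03249       0.183
  Change        0.271       0.271     -0.1807
  Equil        0.3211      0.3035    0.002322
  solve Keq expr → x = -0.09034; check Q = 0.005826
Then change container volume by factor 1.5 (V_new/V_old).
Step 2:
                    X           D           M
  Initial      0.2141      0.2023    0.001548
  Change     0.001271    0.001271 -8.4745e-04
  Equil        0.2153      0.2036  7.0080e-04
  solve Keq expr → x = -4.2372e-04; check Q = 0.005826

[D]_eq = 0.2036 M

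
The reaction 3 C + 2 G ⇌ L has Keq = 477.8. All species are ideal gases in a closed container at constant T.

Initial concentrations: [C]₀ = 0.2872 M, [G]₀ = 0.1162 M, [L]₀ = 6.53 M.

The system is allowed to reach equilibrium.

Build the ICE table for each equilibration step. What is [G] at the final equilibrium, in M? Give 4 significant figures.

[G]_eq = 0.2883 M

Q₀ = 2.0415e+04 vs Keq = 477.8 ⇒ Q>K, reverse
Step 1:
                   C          G          L
  I           0.2872     0.1162       6.53
  C           0.2582     0.1721   -0.08606
  E           0.5454     0.2883      6.444
  solve Keq expr → x = -0.08606; check Q = 477.8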